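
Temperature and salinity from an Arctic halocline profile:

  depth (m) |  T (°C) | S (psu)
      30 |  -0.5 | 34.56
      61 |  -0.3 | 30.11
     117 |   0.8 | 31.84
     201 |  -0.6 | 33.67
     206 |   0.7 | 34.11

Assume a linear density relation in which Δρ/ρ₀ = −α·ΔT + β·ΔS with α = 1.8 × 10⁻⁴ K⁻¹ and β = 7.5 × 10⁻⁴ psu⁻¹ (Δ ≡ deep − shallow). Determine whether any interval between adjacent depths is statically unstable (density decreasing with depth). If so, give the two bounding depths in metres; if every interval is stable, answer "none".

30–61 m

Evaluate Δρ/ρ₀ = −αΔT + βΔS across each adjacent pair:
  30–61 m: −αΔT+βΔS = −(1.8 × 10⁻⁴)(+0.2)+(7.5 × 10⁻⁴)(-4.45) = -3.4 × 10⁻³ → UNSTABLE
  61–117 m: −αΔT+βΔS = −(1.8 × 10⁻⁴)(+1.1)+(7.5 × 10⁻⁴)(+1.73) = 1.1 × 10⁻³ → stable
  117–201 m: −αΔT+βΔS = −(1.8 × 10⁻⁴)(-1.4)+(7.5 × 10⁻⁴)(+1.83) = 1.6 × 10⁻³ → stable
  201–206 m: −αΔT+βΔS = −(1.8 × 10⁻⁴)(+1.3)+(7.5 × 10⁻⁴)(+0.44) = 9.6 × 10⁻⁵ → stable
The 30–61 m interval has Δρ < 0: lighter water underlies denser water.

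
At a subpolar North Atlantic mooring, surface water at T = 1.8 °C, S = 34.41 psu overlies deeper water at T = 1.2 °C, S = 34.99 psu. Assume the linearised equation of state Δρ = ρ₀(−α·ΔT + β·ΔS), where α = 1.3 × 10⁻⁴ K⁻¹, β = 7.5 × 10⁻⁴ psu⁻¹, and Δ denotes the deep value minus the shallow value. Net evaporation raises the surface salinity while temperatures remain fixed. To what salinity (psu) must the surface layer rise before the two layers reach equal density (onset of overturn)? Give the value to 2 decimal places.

35.09 psu

Neutral buoyancy requires −α(T_deep − T_surf) + β(S_deep − S_surf′) = 0.
S_surf′ = S_deep − (α/β)·ΔT = 34.99 − (1.3 × 10⁻⁴/7.5 × 10⁻⁴)·(-0.6) = 35.0940 psu.
Increase required: 35.0940 − 34.41 = 0.6840 psu.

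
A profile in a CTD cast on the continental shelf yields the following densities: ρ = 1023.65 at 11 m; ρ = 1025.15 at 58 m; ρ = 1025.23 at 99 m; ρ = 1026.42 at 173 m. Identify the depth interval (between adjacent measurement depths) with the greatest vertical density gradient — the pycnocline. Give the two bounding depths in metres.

Compute the density gradient over each adjacent pair:
  11–58 m: Δρ/Δz = 1.50/47 = 0.032 kg m⁻⁴
  58–99 m: Δρ/Δz = 0.08/41 = 2.0 × 10⁻³ kg m⁻⁴
  99–173 m: Δρ/Δz = 1.19/74 = 0.016 kg m⁻⁴
The largest gradient is in the 11–58 m interval — the pycnocline.

11–58 m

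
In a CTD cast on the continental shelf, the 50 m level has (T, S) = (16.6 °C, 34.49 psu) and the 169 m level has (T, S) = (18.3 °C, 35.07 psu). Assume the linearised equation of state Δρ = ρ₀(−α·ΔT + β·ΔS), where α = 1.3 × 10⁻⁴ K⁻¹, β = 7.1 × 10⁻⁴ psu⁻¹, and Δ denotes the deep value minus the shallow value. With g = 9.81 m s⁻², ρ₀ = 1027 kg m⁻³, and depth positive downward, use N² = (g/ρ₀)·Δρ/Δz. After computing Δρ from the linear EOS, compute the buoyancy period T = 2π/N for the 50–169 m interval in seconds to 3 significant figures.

1.58 × 10³ s

ΔT = +1.7 K, ΔS = +0.58 psu (deep − shallow).
Δρ/ρ₀ = −αΔT + βΔS = -2.21 × 10⁻⁴ + 4.118 × 10⁻⁴ = 1.908 × 10⁻⁴, so Δρ ≈ 0.1960 kg m⁻³.
N² = (g/ρ₀)·Δρ/Δz = g·(Δρ/ρ₀)/Δz = 9.81 × 1.908 × 10⁻⁴ / 119 = 1.5729 × 10⁻⁵ s⁻².
N = √(1.5729 × 10⁻⁵) = 3.9660 × 10⁻³ rad s⁻¹ → T = 2π/N = 1.5843 × 10³ s ≈ 1.58 × 10³ s.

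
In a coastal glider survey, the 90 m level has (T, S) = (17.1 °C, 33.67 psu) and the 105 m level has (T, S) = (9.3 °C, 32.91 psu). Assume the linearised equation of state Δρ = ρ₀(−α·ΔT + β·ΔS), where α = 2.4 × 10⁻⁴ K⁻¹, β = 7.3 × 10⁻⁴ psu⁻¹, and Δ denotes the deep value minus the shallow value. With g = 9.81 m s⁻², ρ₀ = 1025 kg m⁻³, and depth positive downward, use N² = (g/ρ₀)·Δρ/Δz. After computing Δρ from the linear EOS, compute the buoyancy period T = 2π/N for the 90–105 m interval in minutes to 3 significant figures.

3.57 min

ΔT = -7.8 K, ΔS = -0.76 psu (deep − shallow).
Δρ/ρ₀ = −αΔT + βΔS = 1.872 × 10⁻³ − 5.548 × 10⁻⁴ = 1.3172 × 10⁻³, so Δρ ≈ 1.350 kg m⁻³.
N² = (g/ρ₀)·Δρ/Δz = g·(Δρ/ρ₀)/Δz = 9.81 × 1.3172 × 10⁻³ / 15 = 8.6145 × 10⁻⁴ s⁻².
N = √(8.6145 × 10⁻⁴) = 0.029350 rad s⁻¹ → T = 2π/N = 214.08 s = 3.5680 min ≈ 3.57 min.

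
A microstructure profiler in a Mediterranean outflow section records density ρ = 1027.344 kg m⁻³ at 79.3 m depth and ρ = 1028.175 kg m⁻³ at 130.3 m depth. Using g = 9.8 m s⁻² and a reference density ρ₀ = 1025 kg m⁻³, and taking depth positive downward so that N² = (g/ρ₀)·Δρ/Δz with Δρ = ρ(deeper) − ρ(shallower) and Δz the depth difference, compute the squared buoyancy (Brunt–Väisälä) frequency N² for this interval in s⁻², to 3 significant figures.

1.56 × 10⁻⁴ s⁻²

Δρ = 1028.175 − 1027.344 = 0.831 kg m⁻³ over Δz = 130.3 − 79.3 = 51 m.
N² = (9.8/1025) × (0.831/51) = 1.5579 × 10⁻⁴ s⁻² ≈ 1.56 × 10⁻⁴ s⁻².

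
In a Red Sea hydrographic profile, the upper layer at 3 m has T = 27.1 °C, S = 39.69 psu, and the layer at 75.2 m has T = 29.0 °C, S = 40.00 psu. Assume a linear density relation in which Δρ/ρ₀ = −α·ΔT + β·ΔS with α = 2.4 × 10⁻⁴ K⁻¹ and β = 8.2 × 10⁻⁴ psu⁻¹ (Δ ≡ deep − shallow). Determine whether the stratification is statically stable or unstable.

ΔT = 29.0 − 27.1 = +1.9 K and ΔS = 40.00 − 39.69 = +0.31 psu (deep − shallow).
−αΔT = -4.56 × 10⁻⁴; βΔS = 2.542 × 10⁻⁴; sum Δρ/ρ₀ = -2.018 × 10⁻⁴.
Δρ/ρ₀ < 0, so Δρ < 0: deeper water is lighter → statically unstable; the column would overturn.

unstable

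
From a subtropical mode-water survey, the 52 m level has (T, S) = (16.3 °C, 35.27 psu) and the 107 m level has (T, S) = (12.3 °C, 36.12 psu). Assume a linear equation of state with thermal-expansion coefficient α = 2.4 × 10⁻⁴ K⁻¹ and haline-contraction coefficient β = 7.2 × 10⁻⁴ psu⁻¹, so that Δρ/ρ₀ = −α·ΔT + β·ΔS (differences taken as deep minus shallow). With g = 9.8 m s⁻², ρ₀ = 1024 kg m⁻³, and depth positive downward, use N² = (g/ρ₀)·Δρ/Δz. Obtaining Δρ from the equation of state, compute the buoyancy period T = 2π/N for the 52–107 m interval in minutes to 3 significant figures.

6.26 min

ΔT = -4.0 K, ΔS = +0.85 psu (deep − shallow).
Δρ/ρ₀ = −αΔT + βΔS = 9.60 × 10⁻⁴ + 6.12 × 10⁻⁴ = 1.572 × 10⁻³, so Δρ ≈ 1.610 kg m⁻³.
N² = (g/ρ₀)·Δρ/Δz = g·(Δρ/ρ₀)/Δz = 9.8 × 1.572 × 10⁻³ / 55 = 2.8010 × 10⁻⁴ s⁻².
N = √(2.8010 × 10⁻⁴) = 0.016736 rad s⁻¹ → T = 2π/N = 375.43 s = 6.2572 min ≈ 6.26 min.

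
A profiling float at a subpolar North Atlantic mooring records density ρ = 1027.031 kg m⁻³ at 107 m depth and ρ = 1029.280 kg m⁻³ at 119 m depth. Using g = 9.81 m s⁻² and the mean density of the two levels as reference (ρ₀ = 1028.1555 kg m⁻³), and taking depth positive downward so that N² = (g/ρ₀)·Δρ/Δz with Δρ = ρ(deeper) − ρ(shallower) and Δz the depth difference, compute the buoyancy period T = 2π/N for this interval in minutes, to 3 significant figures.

2.48 min

Δρ = 1029.280 − 1027.031 = 2.249 kg m⁻³ over Δz = 119 − 107 = 12 m.
N² = (9.81/1028.1555) × (2.249/12) = 1.7882 × 10⁻³ s⁻².
N = √(1.7882 × 10⁻³) = 0.042287 rad s⁻¹, so T = 2π/N = 148.58 s = 2.4763 min ≈ 2.48 min.
A positive N² confirms static stability across the interval.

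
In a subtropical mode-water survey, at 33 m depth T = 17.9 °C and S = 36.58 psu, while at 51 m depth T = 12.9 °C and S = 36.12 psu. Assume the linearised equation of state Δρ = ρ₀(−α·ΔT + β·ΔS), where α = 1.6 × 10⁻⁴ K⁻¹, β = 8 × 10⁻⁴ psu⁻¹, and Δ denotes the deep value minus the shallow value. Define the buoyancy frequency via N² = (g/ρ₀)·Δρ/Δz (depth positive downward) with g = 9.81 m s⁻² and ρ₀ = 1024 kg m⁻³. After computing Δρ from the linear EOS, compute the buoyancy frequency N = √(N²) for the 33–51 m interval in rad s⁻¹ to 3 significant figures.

0.0153 rad s⁻¹

ΔT = -5.0 K, ΔS = -0.46 psu (deep − shallow).
Δρ/ρ₀ = −αΔT + βΔS = 8.00 × 10⁻⁴ − 3.68 × 10⁻⁴ = 4.32 × 10⁻⁴, so Δρ ≈ 0.4424 kg m⁻³.
N² = (g/ρ₀)·Δρ/Δz = g·(Δρ/ρ₀)/Δz = 9.81 × 4.32 × 10⁻⁴ / 18 = 2.3544 × 10⁻⁴ s⁻².
N = √(2.3544 × 10⁻⁴) = 0.015344 rad s⁻¹ ≈ 0.0153 rad s⁻¹.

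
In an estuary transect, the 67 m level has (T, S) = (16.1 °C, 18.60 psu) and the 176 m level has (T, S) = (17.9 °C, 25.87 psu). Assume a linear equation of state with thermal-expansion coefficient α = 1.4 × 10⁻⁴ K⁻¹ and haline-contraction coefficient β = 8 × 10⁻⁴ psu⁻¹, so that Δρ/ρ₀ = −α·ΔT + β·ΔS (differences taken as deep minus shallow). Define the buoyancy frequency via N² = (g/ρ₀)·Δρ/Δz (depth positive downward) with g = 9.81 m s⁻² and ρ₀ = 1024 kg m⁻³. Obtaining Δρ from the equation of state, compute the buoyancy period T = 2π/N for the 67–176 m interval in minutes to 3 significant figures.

4.68 min

ΔT = +1.8 K, ΔS = +7.27 psu (deep − shallow).
Δρ/ρ₀ = −αΔT + βΔS = -2.52 × 10⁻⁴ + 5.816 × 10⁻³ = 5.564 × 10⁻³, so Δρ ≈ 5.698 kg m⁻³.
N² = (g/ρ₀)·Δρ/Δz = g·(Δρ/ρ₀)/Δz = 9.81 × 5.564 × 10⁻³ / 109 = 5.0076 × 10⁻⁴ s⁻².
N = √(5.0076 × 10⁻⁴) = 0.022378 rad s⁻¹ → T = 2π/N = 280.78 s = 4.6797 min ≈ 4.68 min.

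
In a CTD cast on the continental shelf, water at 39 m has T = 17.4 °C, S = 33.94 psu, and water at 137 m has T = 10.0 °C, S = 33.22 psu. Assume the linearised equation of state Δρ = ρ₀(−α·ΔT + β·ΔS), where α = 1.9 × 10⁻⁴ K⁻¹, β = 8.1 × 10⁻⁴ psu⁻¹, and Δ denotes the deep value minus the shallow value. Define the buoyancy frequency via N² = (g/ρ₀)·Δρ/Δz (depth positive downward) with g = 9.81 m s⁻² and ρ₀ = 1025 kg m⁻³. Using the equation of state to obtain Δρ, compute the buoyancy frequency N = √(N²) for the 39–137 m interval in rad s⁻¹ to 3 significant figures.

9.08 × 10⁻³ rad s⁻¹

ΔT = -7.4 K, ΔS = -0.72 psu (deep − shallow).
Δρ/ρ₀ = −αΔT + βΔS = 1.406 × 10⁻³ − 5.832 × 10⁻⁴ = 8.228 × 10⁻⁴, so Δρ ≈ 0.8434 kg m⁻³.
N² = (g/ρ₀)·Δρ/Δz = g·(Δρ/ρ₀)/Δz = 9.81 × 8.228 × 10⁻⁴ / 98 = 8.2364 × 10⁻⁵ s⁻².
N = √(8.2364 × 10⁻⁵) = 9.0755 × 10⁻³ rad s⁻¹ ≈ 9.08 × 10⁻³ rad s⁻¹.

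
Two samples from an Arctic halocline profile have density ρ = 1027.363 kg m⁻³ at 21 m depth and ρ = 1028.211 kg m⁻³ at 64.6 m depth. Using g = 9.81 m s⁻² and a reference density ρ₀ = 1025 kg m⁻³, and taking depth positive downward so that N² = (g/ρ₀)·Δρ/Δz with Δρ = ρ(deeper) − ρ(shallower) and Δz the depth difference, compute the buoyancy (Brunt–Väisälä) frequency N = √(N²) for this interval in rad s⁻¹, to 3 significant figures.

Δρ = 1028.211 − 1027.363 = 0.848 kg m⁻³ over Δz = 64.6 − 21 = 43.6 m.
N² = (9.81/1025) × (0.848/43.6) = 1.8615 × 10⁻⁴ s⁻².
N = √(1.8615 × 10⁻⁴) = 0.013644 rad s⁻¹ ≈ 0.0136 rad s⁻¹.
N² > 0, so the interval is statically stable.

0.0136 rad s⁻¹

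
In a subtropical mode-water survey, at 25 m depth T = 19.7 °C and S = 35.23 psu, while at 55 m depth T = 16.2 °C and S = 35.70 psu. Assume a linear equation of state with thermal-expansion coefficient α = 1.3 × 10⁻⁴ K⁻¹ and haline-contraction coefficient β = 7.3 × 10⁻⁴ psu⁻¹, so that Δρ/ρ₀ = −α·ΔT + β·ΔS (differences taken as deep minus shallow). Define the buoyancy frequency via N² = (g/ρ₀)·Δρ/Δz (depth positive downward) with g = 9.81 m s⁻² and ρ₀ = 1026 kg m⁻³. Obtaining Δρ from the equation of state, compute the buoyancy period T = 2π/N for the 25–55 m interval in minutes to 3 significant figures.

ΔT = -3.5 K, ΔS = +0.47 psu (deep − shallow).
Δρ/ρ₀ = −αΔT + βΔS = 4.55 × 10⁻⁴ + 3.431 × 10⁻⁴ = 7.981 × 10⁻⁴, so Δρ ≈ 0.8189 kg m⁻³.
N² = (g/ρ₀)·Δρ/Δz = g·(Δρ/ρ₀)/Δz = 9.81 × 7.981 × 10⁻⁴ / 30 = 2.6098 × 10⁻⁴ s⁻².
N = √(2.6098 × 10⁻⁴) = 0.016155 rad s⁻¹ → T = 2π/N = 388.93 s = 6.4822 min ≈ 6.48 min.

6.48 min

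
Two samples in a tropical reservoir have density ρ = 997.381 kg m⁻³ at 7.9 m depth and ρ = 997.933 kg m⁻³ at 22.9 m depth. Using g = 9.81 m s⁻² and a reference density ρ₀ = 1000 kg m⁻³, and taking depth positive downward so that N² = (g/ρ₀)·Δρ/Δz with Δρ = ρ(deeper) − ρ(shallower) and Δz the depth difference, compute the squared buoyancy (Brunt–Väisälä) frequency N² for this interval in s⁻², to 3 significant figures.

3.61 × 10⁻⁴ s⁻²

Δρ = 997.933 − 997.381 = 0.552 kg m⁻³ over Δz = 22.9 − 7.9 = 15 m.
N² = (9.81/1000) × (0.552/15) = 3.6101 × 10⁻⁴ s⁻² ≈ 3.61 × 10⁻⁴ s⁻².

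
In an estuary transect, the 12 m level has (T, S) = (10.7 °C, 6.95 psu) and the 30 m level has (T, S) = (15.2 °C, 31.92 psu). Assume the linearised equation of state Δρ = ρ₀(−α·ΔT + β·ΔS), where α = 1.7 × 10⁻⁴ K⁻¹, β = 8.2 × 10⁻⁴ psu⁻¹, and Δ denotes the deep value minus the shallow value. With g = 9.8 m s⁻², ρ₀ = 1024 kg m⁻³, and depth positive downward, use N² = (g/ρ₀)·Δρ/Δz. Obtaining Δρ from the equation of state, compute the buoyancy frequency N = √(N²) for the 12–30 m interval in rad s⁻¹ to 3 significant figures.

ΔT = +4.5 K, ΔS = +24.97 psu (deep − shallow).
Δρ/ρ₀ = −αΔT + βΔS = -7.65 × 10⁻⁴ + 0.0204754 = 0.0197104, so Δρ ≈ 20.18 kg m⁻³.
N² = (g/ρ₀)·Δρ/Δz = g·(Δρ/ρ₀)/Δz = 9.8 × 0.0197104 / 18 = 0.010731 s⁻².
N = √(0.010731) = 0.10359 rad s⁻¹ ≈ 0.104 rad s⁻¹.

0.104 rad s⁻¹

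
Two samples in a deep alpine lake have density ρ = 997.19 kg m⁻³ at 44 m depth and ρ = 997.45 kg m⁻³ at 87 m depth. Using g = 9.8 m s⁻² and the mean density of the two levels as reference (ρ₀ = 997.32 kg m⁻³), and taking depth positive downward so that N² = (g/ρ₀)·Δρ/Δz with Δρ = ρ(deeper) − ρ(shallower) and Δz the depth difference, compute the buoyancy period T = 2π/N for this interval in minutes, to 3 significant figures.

Δρ = 997.45 − 997.19 = 0.26 kg m⁻³ over Δz = 87 − 44 = 43 m.
N² = (9.8/997.32) × (0.26/43) = 5.9415 × 10⁻⁵ s⁻².
N = √(5.9415 × 10⁻⁵) = 7.7081 × 10⁻³ rad s⁻¹, so T = 2π/N = 815.14 s = 13.586 min ≈ 13.6 min.
Since Δρ > 0 the layer is stably stratified.

13.6 min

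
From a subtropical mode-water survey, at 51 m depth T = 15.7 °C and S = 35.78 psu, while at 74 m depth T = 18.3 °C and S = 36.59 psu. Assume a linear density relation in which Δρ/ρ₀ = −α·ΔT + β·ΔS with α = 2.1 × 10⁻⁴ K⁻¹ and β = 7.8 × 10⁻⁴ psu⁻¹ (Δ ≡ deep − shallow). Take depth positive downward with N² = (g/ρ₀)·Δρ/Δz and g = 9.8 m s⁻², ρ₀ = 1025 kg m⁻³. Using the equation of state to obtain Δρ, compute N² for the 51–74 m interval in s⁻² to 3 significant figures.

3.66 × 10⁻⁵ s⁻²

ΔT = +2.6 K, ΔS = +0.81 psu (deep − shallow).
Δρ/ρ₀ = −αΔT + βΔS = -5.46 × 10⁻⁴ + 6.318 × 10⁻⁴ = 8.58 × 10⁻⁵, so Δρ ≈ 0.08795 kg m⁻³.
N² = (g/ρ₀)·Δρ/Δz = g·(Δρ/ρ₀)/Δz = 9.8 × 8.58 × 10⁻⁵ / 23 = 3.6558 × 10⁻⁵ s⁻² ≈ 3.66 × 10⁻⁵ s⁻².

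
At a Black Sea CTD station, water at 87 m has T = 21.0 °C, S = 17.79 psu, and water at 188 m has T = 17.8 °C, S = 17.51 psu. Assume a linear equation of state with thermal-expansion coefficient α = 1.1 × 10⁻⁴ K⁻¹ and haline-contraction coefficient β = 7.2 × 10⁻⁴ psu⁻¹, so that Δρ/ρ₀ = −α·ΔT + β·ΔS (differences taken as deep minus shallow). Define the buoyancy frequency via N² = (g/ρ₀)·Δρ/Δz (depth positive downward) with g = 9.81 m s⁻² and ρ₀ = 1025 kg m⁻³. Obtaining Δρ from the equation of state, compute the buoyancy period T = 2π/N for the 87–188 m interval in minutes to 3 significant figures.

ΔT = -3.2 K, ΔS = -0.28 psu (deep − shallow).
Δρ/ρ₀ = −αΔT + βΔS = 3.52 × 10⁻⁴ − 2.016 × 10⁻⁴ = 1.504 × 10⁻⁴, so Δρ ≈ 0.1542 kg m⁻³.
N² = (g/ρ₀)·Δρ/Δz = g·(Δρ/ρ₀)/Δz = 9.81 × 1.504 × 10⁻⁴ / 101 = 1.4608 × 10⁻⁵ s⁻².
N = √(1.4608 × 10⁻⁵) = 3.8220 × 10⁻³ rad s⁻¹ → T = 2π/N = 1.6440 × 10³ s = 27.400 min ≈ 27.4 min.

27.4 min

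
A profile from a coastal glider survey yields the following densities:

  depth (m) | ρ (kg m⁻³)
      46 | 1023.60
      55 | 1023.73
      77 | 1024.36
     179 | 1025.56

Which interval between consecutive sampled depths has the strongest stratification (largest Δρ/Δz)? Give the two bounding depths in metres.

Compute the density gradient over each adjacent pair:
  46–55 m: Δρ/Δz = 0.13/9 = 0.014 kg m⁻⁴
  55–77 m: Δρ/Δz = 0.63/22 = 0.029 kg m⁻⁴
  77–179 m: Δρ/Δz = 1.20/102 = 0.012 kg m⁻⁴
The largest gradient is in the 55–77 m interval — the pycnocline.

55–77 m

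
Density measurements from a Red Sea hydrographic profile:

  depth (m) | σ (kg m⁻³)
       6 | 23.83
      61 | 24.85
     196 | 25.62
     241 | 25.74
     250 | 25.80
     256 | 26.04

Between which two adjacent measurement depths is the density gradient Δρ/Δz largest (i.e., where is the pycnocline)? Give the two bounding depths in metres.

Compute the density gradient over each adjacent pair:
  6–61 m: Δρ/Δz = 1.02/55 = 0.019 kg m⁻⁴
  61–196 m: Δρ/Δz = 0.77/135 = 5.7 × 10⁻³ kg m⁻⁴
  196–241 m: Δρ/Δz = 0.12/45 = 2.7 × 10⁻³ kg m⁻⁴
  241–250 m: Δρ/Δz = 0.06/9 = 6.7 × 10⁻³ kg m⁻⁴
  250–256 m: Δρ/Δz = 0.24/6 = 0.040 kg m⁻⁴
The largest gradient is in the 250–256 m interval — the pycnocline.

250–256 m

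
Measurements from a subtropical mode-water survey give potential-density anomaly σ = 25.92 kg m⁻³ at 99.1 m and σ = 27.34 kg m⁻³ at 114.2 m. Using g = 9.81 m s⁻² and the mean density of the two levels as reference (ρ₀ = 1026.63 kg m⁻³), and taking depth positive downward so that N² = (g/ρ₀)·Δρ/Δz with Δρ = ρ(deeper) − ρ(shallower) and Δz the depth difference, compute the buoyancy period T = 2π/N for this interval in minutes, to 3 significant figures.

Δρ = 1027.34 − 1025.92 = 1.42 kg m⁻³ over Δz = 114.2 − 99.1 = 15.1 m.
N² = (9.81/1026.63) × (1.42/15.1) = 8.9860 × 10⁻⁴ s⁻².
N = √(8.9860 × 10⁻⁴) = 0.029977 rad s⁻¹, so T = 2π/N = 209.60 s = 3.4933 min ≈ 3.49 min.

3.49 min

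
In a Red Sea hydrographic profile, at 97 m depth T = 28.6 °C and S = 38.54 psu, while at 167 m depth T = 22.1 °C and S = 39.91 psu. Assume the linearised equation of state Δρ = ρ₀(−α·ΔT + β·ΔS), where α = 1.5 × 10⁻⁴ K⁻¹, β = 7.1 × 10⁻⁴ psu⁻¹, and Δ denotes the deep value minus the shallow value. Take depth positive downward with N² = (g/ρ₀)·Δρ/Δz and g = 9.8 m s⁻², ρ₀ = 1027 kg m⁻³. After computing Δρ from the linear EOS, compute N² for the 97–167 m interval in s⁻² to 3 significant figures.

2.73 × 10⁻⁴ s⁻²

ΔT = -6.5 K, ΔS = +1.37 psu (deep − shallow).
Δρ/ρ₀ = −αΔT + βΔS = 9.75 × 10⁻⁴ + 9.727 × 10⁻⁴ = 1.9477 × 10⁻³, so Δρ ≈ 2.000 kg m⁻³.
N² = (g/ρ₀)·Δρ/Δz = g·(Δρ/ρ₀)/Δz = 9.8 × 1.9477 × 10⁻³ / 70 = 2.7268 × 10⁻⁴ s⁻² ≈ 2.73 × 10⁻⁴ s⁻².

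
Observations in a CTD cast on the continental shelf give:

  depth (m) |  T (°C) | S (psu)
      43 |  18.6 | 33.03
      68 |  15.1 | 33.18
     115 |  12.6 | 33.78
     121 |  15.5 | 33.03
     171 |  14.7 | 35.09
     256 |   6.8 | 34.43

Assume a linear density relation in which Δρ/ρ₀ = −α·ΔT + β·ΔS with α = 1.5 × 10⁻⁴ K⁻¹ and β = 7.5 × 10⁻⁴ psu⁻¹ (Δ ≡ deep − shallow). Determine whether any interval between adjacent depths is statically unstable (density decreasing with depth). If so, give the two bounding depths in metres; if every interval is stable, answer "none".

115–121 m

Evaluate Δρ/ρ₀ = −αΔT + βΔS across each adjacent pair:
  43–68 m: −αΔT+βΔS = −(1.5 × 10⁻⁴)(-3.5)+(7.5 × 10⁻⁴)(+0.15) = 6.4 × 10⁻⁴ → stable
  68–115 m: −αΔT+βΔS = −(1.5 × 10⁻⁴)(-2.5)+(7.5 × 10⁻⁴)(+0.60) = 8.2 × 10⁻⁴ → stable
  115–121 m: −αΔT+βΔS = −(1.5 × 10⁻⁴)(+2.9)+(7.5 × 10⁻⁴)(-0.75) = -1.0 × 10⁻³ → UNSTABLE
  121–171 m: −αΔT+βΔS = −(1.5 × 10⁻⁴)(-0.8)+(7.5 × 10⁻⁴)(+2.06) = 1.7 × 10⁻³ → stable
  171–256 m: −αΔT+βΔS = −(1.5 × 10⁻⁴)(-7.9)+(7.5 × 10⁻⁴)(-0.66) = 6.9 × 10⁻⁴ → stable
The 115–121 m interval has Δρ < 0: lighter water underlies denser water.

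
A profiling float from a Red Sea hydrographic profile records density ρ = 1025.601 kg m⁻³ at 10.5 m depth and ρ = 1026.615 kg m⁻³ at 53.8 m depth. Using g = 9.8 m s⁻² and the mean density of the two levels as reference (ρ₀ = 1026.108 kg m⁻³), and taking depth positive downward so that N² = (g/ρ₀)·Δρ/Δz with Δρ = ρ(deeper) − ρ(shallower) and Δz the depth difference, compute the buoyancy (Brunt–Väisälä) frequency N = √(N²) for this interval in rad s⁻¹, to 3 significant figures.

Δρ = 1026.615 − 1025.601 = 1.014 kg m⁻³ over Δz = 53.8 − 10.5 = 43.3 m.
N² = (9.8/1026.108) × (1.014/43.3) = 2.2366 × 10⁻⁴ s⁻².
N = √(2.2366 × 10⁻⁴) = 0.014955 rad s⁻¹ ≈ 0.0150 rad s⁻¹.

0.0150 rad s⁻¹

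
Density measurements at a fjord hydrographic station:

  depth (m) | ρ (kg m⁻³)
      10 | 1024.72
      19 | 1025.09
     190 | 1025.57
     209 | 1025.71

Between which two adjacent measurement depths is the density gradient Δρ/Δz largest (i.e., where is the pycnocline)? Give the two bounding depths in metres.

10–19 m

Compute the density gradient over each adjacent pair:
  10–19 m: Δρ/Δz = 0.37/9 = 0.041 kg m⁻⁴
  19–190 m: Δρ/Δz = 0.48/171 = 2.8 × 10⁻³ kg m⁻⁴
  190–209 m: Δρ/Δz = 0.14/19 = 7.4 × 10⁻³ kg m⁻⁴
The largest gradient is in the 10–19 m interval — the pycnocline.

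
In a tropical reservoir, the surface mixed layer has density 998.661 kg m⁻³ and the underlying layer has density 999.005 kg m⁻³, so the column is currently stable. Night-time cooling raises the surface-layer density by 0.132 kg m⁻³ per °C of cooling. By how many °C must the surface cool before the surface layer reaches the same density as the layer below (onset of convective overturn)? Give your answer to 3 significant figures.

Density deficit of the surface layer: 999.005 − 998.661 = 0.344 kg m⁻³.
Required change = 0.344 / 0.132 = 2.61 °C.

2.61 °C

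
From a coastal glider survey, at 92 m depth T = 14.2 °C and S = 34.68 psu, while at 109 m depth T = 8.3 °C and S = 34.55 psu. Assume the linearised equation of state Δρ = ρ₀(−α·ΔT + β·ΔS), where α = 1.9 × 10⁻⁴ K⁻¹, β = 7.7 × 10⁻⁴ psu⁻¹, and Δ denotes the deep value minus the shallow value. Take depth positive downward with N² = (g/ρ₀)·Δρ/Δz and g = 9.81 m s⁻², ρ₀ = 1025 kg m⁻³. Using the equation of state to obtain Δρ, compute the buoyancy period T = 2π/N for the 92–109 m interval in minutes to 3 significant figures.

4.31 min

ΔT = -5.9 K, ΔS = -0.13 psu (deep − shallow).
Δρ/ρ₀ = −αΔT + βΔS = 1.121 × 10⁻³ − 1.001 × 10⁻⁴ = 1.0209 × 10⁻³, so Δρ ≈ 1.046 kg m⁻³.
N² = (g/ρ₀)·Δρ/Δz = g·(Δρ/ρ₀)/Δz = 9.81 × 1.0209 × 10⁻³ / 17 = 5.8912 × 10⁻⁴ s⁻².
N = √(5.8912 × 10⁻⁴) = 0.024272 rad s⁻¹ → T = 2π/N = 258.87 s = 4.3145 min ≈ 4.31 min.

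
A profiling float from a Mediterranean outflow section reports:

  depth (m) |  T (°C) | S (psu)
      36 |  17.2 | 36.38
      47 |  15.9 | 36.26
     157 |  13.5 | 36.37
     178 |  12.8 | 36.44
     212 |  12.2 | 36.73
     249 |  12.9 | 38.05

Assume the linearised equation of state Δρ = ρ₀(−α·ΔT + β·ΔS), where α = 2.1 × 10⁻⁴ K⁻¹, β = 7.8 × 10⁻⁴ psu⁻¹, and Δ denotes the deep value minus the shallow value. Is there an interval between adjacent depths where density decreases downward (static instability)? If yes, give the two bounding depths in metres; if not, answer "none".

none

Evaluate Δρ/ρ₀ = −αΔT + βΔS across each adjacent pair:
  36–47 m: −αΔT+βΔS = −(2.1 × 10⁻⁴)(-1.3)+(7.8 × 10⁻⁴)(-0.12) = 1.8 × 10⁻⁴ → stable
  47–157 m: −αΔT+βΔS = −(2.1 × 10⁻⁴)(-2.4)+(7.8 × 10⁻⁴)(+0.11) = 5.9 × 10⁻⁴ → stable
  157–178 m: −αΔT+βΔS = −(2.1 × 10⁻⁴)(-0.7)+(7.8 × 10⁻⁴)(+0.07) = 2.0 × 10⁻⁴ → stable
  178–212 m: −αΔT+βΔS = −(2.1 × 10⁻⁴)(-0.6)+(7.8 × 10⁻⁴)(+0.29) = 3.5 × 10⁻⁴ → stable
  212–249 m: −αΔT+βΔS = −(2.1 × 10⁻⁴)(+0.7)+(7.8 × 10⁻⁴)(+1.32) = 8.8 × 10⁻⁴ → stable
Every interval has Δρ > 0: the column is stably stratified throughout.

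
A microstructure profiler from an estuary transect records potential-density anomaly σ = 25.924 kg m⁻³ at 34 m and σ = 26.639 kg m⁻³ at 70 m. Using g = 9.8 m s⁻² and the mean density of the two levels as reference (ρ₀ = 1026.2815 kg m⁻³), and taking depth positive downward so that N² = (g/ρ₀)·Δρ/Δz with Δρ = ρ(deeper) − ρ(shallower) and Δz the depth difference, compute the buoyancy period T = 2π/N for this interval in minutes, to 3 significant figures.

Δρ = 1026.639 − 1025.924 = 0.715 kg m⁻³ over Δz = 70 − 34 = 36 m.
N² = (9.8/1026.2815) × (0.715/36) = 1.8965 × 10⁻⁴ s⁻².
N = √(1.8965 × 10⁻⁴) = 0.013771 rad s⁻¹, so T = 2π/N = 456.26 s = 7.6043 min ≈ 7.60 min.

7.60 min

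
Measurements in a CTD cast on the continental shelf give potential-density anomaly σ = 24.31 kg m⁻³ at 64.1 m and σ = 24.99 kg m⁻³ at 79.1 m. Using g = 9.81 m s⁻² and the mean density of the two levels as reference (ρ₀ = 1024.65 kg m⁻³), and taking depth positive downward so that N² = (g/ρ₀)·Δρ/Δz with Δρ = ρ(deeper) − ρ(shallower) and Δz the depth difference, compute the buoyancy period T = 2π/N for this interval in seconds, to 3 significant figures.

302 s

Δρ = 1024.99 − 1024.31 = 0.68 kg m⁻³ over Δz = 79.1 − 64.1 = 15 m.
N² = (9.81/1024.65) × (0.68/15) = 4.3402 × 10⁻⁴ s⁻².
N = √(4.3402 × 10⁻⁴) = 0.020833 rad s⁻¹, so T = 2π/N = 301.60 s ≈ 302 s.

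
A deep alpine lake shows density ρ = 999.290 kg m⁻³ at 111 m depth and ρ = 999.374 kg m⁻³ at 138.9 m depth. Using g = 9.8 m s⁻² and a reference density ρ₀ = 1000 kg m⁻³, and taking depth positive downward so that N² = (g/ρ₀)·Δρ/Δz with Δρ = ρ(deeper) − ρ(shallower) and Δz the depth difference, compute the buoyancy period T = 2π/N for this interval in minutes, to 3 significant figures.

19.3 min

Δρ = 999.374 − 999.290 = 0.084 kg m⁻³ over Δz = 138.9 − 111 = 27.9 m.
N² = (9.8/1000) × (0.084/27.9) = 2.9505 × 10⁻⁵ s⁻².
N = √(2.9505 × 10⁻⁵) = 5.4319 × 10⁻³ rad s⁻¹, so T = 2π/N = 1.1567 × 10³ s = 19.278 min ≈ 19.3 min.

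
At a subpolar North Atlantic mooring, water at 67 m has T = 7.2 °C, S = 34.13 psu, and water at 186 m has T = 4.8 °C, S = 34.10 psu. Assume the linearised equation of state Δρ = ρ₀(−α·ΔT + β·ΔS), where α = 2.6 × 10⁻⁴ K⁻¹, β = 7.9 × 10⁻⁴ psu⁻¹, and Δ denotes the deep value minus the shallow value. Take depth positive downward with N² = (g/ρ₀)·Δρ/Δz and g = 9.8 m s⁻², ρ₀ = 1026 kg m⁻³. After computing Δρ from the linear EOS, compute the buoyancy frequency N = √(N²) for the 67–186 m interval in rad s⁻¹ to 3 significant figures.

ΔT = -2.4 K, ΔS = -0.03 psu (deep − shallow).
Δρ/ρ₀ = −αΔT + βΔS = 6.24 × 10⁻⁴ − 2.37 × 10⁻⁵ = 6.003 × 10⁻⁴, so Δρ ≈ 0.6159 kg m⁻³.
N² = (g/ρ₀)·Δρ/Δz = g·(Δρ/ρ₀)/Δz = 9.8 × 6.003 × 10⁻⁴ / 119 = 4.9436 × 10⁻⁵ s⁻².
N = √(4.9436 × 10⁻⁵) = 7.0311 × 10⁻³ rad s⁻¹ ≈ 7.03 × 10⁻³ rad s⁻¹.

7.03 × 10⁻³ rad s⁻¹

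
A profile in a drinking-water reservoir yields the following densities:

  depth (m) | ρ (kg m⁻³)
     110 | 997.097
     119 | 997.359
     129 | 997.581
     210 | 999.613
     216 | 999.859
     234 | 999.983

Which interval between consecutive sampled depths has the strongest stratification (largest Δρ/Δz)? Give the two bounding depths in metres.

Compute the density gradient over each adjacent pair:
  110–119 m: Δρ/Δz = 0.262/9 = 0.029 kg m⁻⁴
  119–129 m: Δρ/Δz = 0.222/10 = 0.022 kg m⁻⁴
  129–210 m: Δρ/Δz = 2.032/81 = 0.025 kg m⁻⁴
  210–216 m: Δρ/Δz = 0.246/6 = 0.041 kg m⁻⁴
  216–234 m: Δρ/Δz = 0.124/18 = 6.9 × 10⁻³ kg m⁻⁴
The largest gradient is in the 210–216 m interval — the pycnocline.

210–216 m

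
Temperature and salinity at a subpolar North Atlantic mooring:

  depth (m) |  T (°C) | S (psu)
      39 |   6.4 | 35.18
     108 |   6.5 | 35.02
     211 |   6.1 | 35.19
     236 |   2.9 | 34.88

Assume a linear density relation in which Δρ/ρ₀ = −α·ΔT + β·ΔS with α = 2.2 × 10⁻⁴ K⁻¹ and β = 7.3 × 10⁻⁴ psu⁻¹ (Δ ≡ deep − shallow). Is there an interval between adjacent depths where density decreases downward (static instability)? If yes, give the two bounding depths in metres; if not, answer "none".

Evaluate Δρ/ρ₀ = −αΔT + βΔS across each adjacent pair:
  39–108 m: −αΔT+βΔS = −(2.2 × 10⁻⁴)(+0.1)+(7.3 × 10⁻⁴)(-0.16) = -1.4 × 10⁻⁴ → UNSTABLE
  108–211 m: −αΔT+βΔS = −(2.2 × 10⁻⁴)(-0.4)+(7.3 × 10⁻⁴)(+0.17) = 2.1 × 10⁻⁴ → stable
  211–236 m: −αΔT+βΔS = −(2.2 × 10⁻⁴)(-3.2)+(7.3 × 10⁻⁴)(-0.31) = 4.8 × 10⁻⁴ → stable
The 39–108 m interval has Δρ < 0: lighter water underlies denser water.

39–108 m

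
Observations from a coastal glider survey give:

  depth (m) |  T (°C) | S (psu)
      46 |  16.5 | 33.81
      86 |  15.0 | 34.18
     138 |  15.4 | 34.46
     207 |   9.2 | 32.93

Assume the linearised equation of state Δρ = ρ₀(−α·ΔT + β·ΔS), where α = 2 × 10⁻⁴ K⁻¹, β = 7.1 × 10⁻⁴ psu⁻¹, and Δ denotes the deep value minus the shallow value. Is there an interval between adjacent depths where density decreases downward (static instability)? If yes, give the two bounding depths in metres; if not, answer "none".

none

Evaluate Δρ/ρ₀ = −αΔT + βΔS across each adjacent pair:
  46–86 m: −αΔT+βΔS = −(2 × 10⁻⁴)(-1.5)+(7.1 × 10⁻⁴)(+0.37) = 5.6 × 10⁻⁴ → stable
  86–138 m: −αΔT+βΔS = −(2 × 10⁻⁴)(+0.4)+(7.1 × 10⁻⁴)(+0.28) = 1.2 × 10⁻⁴ → stable
  138–207 m: −αΔT+βΔS = −(2 × 10⁻⁴)(-6.2)+(7.1 × 10⁻⁴)(-1.53) = 1.5 × 10⁻⁴ → stable
Every interval has Δρ > 0: the column is stably stratified throughout.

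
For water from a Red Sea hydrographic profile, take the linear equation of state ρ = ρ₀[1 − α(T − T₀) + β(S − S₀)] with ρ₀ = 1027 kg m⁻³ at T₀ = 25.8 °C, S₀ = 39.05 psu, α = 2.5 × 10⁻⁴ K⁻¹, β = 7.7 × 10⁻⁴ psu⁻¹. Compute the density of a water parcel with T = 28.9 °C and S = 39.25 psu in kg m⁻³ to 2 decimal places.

1026.36 kg m⁻³

T − T₀ = +3.1 K, S − S₀ = +0.20 psu.
Bracket = 1 − α·(+3.1) + β·(+0.20) = 1 + (-6.21 × 10⁻⁴) = 0.9993790.
ρ = 1027 × 0.9993790 = 1026.36 kg m⁻³.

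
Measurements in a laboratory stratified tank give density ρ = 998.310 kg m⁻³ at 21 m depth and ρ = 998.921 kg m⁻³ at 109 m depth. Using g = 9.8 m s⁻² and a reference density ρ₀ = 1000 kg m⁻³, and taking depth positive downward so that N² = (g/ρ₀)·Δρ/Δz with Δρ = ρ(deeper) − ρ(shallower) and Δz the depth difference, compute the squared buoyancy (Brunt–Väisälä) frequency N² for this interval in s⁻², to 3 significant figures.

Δρ = 998.921 − 998.310 = 0.611 kg m⁻³ over Δz = 109 − 21 = 88 m.
N² = (9.8/1000) × (0.611/88) = 6.8043 × 10⁻⁵ s⁻² ≈ 6.80 × 10⁻⁵ s⁻².
N² > 0, so the interval is statically stable.

6.80 × 10⁻⁵ s⁻²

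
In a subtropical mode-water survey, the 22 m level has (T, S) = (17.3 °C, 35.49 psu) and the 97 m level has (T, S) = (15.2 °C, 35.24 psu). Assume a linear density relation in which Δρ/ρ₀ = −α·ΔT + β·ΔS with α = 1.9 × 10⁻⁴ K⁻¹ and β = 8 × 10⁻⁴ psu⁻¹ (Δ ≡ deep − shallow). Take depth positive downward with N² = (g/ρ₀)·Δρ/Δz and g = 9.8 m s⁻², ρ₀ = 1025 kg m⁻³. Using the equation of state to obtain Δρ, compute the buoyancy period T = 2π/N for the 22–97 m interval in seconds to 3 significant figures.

1.23 × 10³ s

ΔT = -2.1 K, ΔS = -0.25 psu (deep − shallow).
Δρ/ρ₀ = −αΔT + βΔS = 3.99 × 10⁻⁴ − 2.00 × 10⁻⁴ = 1.99 × 10⁻⁴, so Δρ ≈ 0.2040 kg m⁻³.
N² = (g/ρ₀)·Δρ/Δz = g·(Δρ/ρ₀)/Δz = 9.8 × 1.99 × 10⁻⁴ / 75 = 2.6003 × 10⁻⁵ s⁻².
N = √(2.6003 × 10⁻⁵) = 5.0993 × 10⁻³ rad s⁻¹ → T = 2π/N = 1.2322 × 10³ s ≈ 1.23 × 10³ s.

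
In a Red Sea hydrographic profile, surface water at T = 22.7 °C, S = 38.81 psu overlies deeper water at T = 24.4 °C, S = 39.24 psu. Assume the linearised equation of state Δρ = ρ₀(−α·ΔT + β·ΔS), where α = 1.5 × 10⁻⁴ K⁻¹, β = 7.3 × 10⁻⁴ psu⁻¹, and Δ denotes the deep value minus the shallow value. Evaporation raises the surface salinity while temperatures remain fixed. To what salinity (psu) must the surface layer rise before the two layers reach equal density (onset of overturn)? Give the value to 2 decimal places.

Neutral buoyancy requires −α(T_deep − T_surf) + β(S_deep − S_surf′) = 0.
S_surf′ = S_deep − (α/β)·ΔT = 39.24 − (1.5 × 10⁻⁴/7.3 × 10⁻⁴)·(+1.7) = 38.8907 psu.
Increase required: 38.8907 − 38.81 = 0.0807 psu.

38.89 psu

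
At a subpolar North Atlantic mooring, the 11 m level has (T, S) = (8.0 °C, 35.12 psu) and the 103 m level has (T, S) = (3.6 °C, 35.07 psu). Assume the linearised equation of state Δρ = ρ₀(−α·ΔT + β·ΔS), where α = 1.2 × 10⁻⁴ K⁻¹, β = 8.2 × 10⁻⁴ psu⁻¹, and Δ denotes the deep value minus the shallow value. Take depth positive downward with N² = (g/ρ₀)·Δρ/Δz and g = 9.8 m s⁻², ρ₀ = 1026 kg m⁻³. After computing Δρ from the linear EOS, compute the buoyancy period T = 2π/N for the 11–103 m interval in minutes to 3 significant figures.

14.5 min

ΔT = -4.4 K, ΔS = -0.05 psu (deep − shallow).
Δρ/ρ₀ = −αΔT + βΔS = 5.28 × 10⁻⁴ − 4.10 × 10⁻⁵ = 4.87 × 10⁻⁴, so Δρ ≈ 0.4997 kg m⁻³.
N² = (g/ρ₀)·Δρ/Δz = g·(Δρ/ρ₀)/Δz = 9.8 × 4.87 × 10⁻⁴ / 92 = 5.1876 × 10⁻⁵ s⁻².
N = √(5.1876 × 10⁻⁵) = 7.2025 × 10⁻³ rad s⁻¹ → T = 2π/N = 872.36 s = 14.539 min ≈ 14.5 min.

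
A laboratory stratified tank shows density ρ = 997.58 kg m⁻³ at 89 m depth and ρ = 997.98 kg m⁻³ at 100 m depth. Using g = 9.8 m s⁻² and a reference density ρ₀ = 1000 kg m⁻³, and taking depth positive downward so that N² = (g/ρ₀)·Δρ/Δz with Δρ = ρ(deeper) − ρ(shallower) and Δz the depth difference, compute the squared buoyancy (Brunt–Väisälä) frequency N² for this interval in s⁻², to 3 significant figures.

3.56 × 10⁻⁴ s⁻²

Δρ = 997.98 − 997.58 = 0.40 kg m⁻³ over Δz = 100 − 89 = 11 m.
N² = (9.8/1000) × (0.40/11) = 3.5636 × 10⁻⁴ s⁻² ≈ 3.56 × 10⁻⁴ s⁻².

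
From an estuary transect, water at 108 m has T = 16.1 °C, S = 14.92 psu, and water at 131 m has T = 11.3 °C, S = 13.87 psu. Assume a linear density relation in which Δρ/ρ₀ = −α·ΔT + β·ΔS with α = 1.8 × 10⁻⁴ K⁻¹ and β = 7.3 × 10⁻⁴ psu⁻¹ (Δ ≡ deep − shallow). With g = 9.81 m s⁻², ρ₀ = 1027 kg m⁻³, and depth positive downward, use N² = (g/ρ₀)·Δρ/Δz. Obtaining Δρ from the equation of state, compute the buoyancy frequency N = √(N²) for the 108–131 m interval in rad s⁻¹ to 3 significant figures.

6.45 × 10⁻³ rad s⁻¹

ΔT = -4.8 K, ΔS = -1.05 psu (deep − shallow).
Δρ/ρ₀ = −αΔT + βΔS = 8.64 × 10⁻⁴ − 7.665 × 10⁻⁴ = 9.75 × 10⁻⁵, so Δρ ≈ 0.1001 kg m⁻³.
N² = (g/ρ₀)·Δρ/Δz = g·(Δρ/ρ₀)/Δz = 9.81 × 9.75 × 10⁻⁵ / 23 = 4.1586 × 10⁻⁵ s⁻².
N = √(4.1586 × 10⁻⁵) = 6.4487 × 10⁻³ rad s⁻¹ ≈ 6.45 × 10⁻³ rad s⁻¹.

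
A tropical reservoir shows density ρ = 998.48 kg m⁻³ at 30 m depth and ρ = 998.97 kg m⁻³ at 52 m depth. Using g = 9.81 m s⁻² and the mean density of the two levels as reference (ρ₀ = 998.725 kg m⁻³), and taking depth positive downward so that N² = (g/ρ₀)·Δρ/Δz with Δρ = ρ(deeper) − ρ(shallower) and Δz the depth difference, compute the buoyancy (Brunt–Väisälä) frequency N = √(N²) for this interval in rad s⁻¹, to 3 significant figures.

Δρ = 998.97 − 998.48 = 0.49 kg m⁻³ over Δz = 52 − 30 = 22 m.
N² = (9.81/998.725) × (0.49/22) = 2.1877 × 10⁻⁴ s⁻².
N = √(2.1877 × 10⁻⁴) = 0.014791 rad s⁻¹ ≈ 0.0148 rad s⁻¹.

0.0148 rad s⁻¹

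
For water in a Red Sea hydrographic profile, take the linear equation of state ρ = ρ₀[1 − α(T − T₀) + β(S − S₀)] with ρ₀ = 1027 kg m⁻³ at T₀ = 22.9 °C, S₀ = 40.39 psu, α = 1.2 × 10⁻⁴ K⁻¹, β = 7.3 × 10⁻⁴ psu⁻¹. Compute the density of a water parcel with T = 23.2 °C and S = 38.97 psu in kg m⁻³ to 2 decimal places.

T − T₀ = +0.3 K, S − S₀ = -1.42 psu.
Bracket = 1 − α·(+0.3) + β·(-1.42) = 1 + (-1.0726 × 10⁻³) = 0.9989274.
ρ = 1027 × 0.9989274 = 1025.90 kg m⁻³.

1025.90 kg m⁻³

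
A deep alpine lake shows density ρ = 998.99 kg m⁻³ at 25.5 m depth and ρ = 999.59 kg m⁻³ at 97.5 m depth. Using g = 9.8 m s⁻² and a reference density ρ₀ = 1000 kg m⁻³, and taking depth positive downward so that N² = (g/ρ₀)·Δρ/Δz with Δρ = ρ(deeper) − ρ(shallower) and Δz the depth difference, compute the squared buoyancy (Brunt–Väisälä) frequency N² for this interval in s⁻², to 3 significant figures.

Δρ = 999.59 − 998.99 = 0.60 kg m⁻³ over Δz = 97.5 − 25.5 = 72 m.
N² = (9.8/1000) × (0.60/72) = 8.1667 × 10⁻⁵ s⁻² ≈ 8.17 × 10⁻⁵ s⁻².

8.17 × 10⁻⁵ s⁻²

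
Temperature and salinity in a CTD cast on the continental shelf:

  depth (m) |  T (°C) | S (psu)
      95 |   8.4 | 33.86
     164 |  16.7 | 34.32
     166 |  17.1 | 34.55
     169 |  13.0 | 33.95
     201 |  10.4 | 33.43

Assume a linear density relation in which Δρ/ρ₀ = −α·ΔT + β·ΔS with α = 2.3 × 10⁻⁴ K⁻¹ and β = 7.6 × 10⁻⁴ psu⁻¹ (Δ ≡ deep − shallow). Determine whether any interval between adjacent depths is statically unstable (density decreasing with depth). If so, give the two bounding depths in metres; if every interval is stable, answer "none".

Evaluate Δρ/ρ₀ = −αΔT + βΔS across each adjacent pair:
  95–164 m: −αΔT+βΔS = −(2.3 × 10⁻⁴)(+8.3)+(7.6 × 10⁻⁴)(+0.46) = -1.6 × 10⁻³ → UNSTABLE
  164–166 m: −αΔT+βΔS = −(2.3 × 10⁻⁴)(+0.4)+(7.6 × 10⁻⁴)(+0.23) = 8.3 × 10⁻⁵ → stable
  166–169 m: −αΔT+βΔS = −(2.3 × 10⁻⁴)(-4.1)+(7.6 × 10⁻⁴)(-0.60) = 4.9 × 10⁻⁴ → stable
  169–201 m: −αΔT+βΔS = −(2.3 × 10⁻⁴)(-2.6)+(7.6 × 10⁻⁴)(-0.52) = 2.0 × 10⁻⁴ → stable
The 95–164 m interval has Δρ < 0: lighter water underlies denser water.

95–164 m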